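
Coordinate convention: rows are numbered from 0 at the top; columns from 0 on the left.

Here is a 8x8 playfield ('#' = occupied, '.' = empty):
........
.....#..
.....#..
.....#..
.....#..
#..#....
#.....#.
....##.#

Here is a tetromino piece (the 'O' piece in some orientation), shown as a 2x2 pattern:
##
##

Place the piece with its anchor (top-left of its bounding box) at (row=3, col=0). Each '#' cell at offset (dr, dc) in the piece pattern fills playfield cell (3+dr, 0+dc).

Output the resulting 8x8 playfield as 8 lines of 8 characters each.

Answer: ........
.....#..
.....#..
##...#..
##...#..
#..#....
#.....#.
....##.#

Derivation:
Fill (3+0,0+0) = (3,0)
Fill (3+0,0+1) = (3,1)
Fill (3+1,0+0) = (4,0)
Fill (3+1,0+1) = (4,1)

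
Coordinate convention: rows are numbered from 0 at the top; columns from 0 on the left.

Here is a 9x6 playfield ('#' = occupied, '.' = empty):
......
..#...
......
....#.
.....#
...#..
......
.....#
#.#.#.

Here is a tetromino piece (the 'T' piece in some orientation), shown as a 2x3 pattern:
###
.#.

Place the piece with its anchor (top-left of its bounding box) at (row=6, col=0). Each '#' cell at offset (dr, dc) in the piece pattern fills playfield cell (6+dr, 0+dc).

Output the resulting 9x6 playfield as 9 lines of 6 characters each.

Answer: ......
..#...
......
....#.
.....#
...#..
###...
.#...#
#.#.#.

Derivation:
Fill (6+0,0+0) = (6,0)
Fill (6+0,0+1) = (6,1)
Fill (6+0,0+2) = (6,2)
Fill (6+1,0+1) = (7,1)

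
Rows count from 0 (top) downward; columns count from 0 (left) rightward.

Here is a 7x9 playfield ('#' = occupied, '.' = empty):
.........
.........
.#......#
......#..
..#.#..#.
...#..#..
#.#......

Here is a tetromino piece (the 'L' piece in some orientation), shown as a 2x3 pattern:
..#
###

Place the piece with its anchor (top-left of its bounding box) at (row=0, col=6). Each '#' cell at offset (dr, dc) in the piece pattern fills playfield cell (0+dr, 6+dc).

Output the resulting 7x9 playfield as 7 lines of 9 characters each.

Fill (0+0,6+2) = (0,8)
Fill (0+1,6+0) = (1,6)
Fill (0+1,6+1) = (1,7)
Fill (0+1,6+2) = (1,8)

Answer: ........#
......###
.#......#
......#..
..#.#..#.
...#..#..
#.#......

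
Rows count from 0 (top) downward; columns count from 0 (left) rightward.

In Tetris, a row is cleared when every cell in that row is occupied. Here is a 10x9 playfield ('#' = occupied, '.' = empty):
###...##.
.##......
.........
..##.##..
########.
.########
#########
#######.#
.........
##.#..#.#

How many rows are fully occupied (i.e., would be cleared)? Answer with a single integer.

Check each row:
  row 0: 4 empty cells -> not full
  row 1: 7 empty cells -> not full
  row 2: 9 empty cells -> not full
  row 3: 5 empty cells -> not full
  row 4: 1 empty cell -> not full
  row 5: 1 empty cell -> not full
  row 6: 0 empty cells -> FULL (clear)
  row 7: 1 empty cell -> not full
  row 8: 9 empty cells -> not full
  row 9: 4 empty cells -> not full
Total rows cleared: 1

Answer: 1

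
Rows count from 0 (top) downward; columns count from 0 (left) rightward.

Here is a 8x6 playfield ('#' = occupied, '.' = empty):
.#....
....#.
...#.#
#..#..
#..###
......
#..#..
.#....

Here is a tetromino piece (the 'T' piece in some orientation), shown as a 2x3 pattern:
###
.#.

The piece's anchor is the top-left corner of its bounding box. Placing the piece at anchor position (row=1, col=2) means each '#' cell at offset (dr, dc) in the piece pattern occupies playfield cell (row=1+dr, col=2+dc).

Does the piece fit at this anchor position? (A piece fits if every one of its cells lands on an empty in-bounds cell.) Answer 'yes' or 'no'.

Answer: no

Derivation:
Check each piece cell at anchor (1, 2):
  offset (0,0) -> (1,2): empty -> OK
  offset (0,1) -> (1,3): empty -> OK
  offset (0,2) -> (1,4): occupied ('#') -> FAIL
  offset (1,1) -> (2,3): occupied ('#') -> FAIL
All cells valid: no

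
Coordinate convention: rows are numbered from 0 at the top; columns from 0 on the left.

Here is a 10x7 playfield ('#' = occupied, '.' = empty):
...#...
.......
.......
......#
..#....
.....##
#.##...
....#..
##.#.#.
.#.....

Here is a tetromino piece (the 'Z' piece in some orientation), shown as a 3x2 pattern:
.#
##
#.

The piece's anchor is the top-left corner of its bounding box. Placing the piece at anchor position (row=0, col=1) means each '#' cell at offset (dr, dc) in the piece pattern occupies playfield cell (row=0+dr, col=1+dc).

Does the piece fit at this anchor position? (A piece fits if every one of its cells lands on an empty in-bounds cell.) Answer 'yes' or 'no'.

Answer: yes

Derivation:
Check each piece cell at anchor (0, 1):
  offset (0,1) -> (0,2): empty -> OK
  offset (1,0) -> (1,1): empty -> OK
  offset (1,1) -> (1,2): empty -> OK
  offset (2,0) -> (2,1): empty -> OK
All cells valid: yes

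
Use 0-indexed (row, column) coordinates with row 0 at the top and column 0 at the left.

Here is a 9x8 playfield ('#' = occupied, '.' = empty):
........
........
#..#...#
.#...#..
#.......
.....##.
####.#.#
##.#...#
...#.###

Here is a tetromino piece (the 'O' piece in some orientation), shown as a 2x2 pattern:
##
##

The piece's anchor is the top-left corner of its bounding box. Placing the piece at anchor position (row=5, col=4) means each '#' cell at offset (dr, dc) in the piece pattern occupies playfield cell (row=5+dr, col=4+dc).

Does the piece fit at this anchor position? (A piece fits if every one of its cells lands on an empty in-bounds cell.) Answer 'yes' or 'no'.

Check each piece cell at anchor (5, 4):
  offset (0,0) -> (5,4): empty -> OK
  offset (0,1) -> (5,5): occupied ('#') -> FAIL
  offset (1,0) -> (6,4): empty -> OK
  offset (1,1) -> (6,5): occupied ('#') -> FAIL
All cells valid: no

Answer: no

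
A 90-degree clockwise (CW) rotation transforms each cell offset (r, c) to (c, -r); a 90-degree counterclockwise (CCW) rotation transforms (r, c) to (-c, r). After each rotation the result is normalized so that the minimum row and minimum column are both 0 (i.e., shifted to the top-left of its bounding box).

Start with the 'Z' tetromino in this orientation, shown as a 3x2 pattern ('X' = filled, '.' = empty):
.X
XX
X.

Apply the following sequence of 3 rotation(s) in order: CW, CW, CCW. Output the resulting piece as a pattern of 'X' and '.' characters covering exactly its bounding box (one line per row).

Start:
.X
XX
X.
After rotation 1 (CW):
XX.
.XX
After rotation 2 (CW):
.X
XX
X.
After rotation 3 (CCW):
XX.
.XX

Answer: XX.
.XX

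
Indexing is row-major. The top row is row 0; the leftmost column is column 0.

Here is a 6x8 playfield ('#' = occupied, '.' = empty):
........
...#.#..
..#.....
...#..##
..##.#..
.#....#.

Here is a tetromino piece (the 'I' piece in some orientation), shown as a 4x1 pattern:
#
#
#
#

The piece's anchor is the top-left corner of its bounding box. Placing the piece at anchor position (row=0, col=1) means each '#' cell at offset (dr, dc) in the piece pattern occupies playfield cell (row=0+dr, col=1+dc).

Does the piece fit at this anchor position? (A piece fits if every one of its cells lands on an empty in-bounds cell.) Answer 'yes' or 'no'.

Check each piece cell at anchor (0, 1):
  offset (0,0) -> (0,1): empty -> OK
  offset (1,0) -> (1,1): empty -> OK
  offset (2,0) -> (2,1): empty -> OK
  offset (3,0) -> (3,1): empty -> OK
All cells valid: yes

Answer: yes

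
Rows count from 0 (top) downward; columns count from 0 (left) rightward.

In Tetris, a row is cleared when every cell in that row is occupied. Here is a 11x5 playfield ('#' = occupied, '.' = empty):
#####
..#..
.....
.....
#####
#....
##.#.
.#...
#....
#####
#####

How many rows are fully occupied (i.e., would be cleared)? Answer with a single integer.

Answer: 4

Derivation:
Check each row:
  row 0: 0 empty cells -> FULL (clear)
  row 1: 4 empty cells -> not full
  row 2: 5 empty cells -> not full
  row 3: 5 empty cells -> not full
  row 4: 0 empty cells -> FULL (clear)
  row 5: 4 empty cells -> not full
  row 6: 2 empty cells -> not full
  row 7: 4 empty cells -> not full
  row 8: 4 empty cells -> not full
  row 9: 0 empty cells -> FULL (clear)
  row 10: 0 empty cells -> FULL (clear)
Total rows cleared: 4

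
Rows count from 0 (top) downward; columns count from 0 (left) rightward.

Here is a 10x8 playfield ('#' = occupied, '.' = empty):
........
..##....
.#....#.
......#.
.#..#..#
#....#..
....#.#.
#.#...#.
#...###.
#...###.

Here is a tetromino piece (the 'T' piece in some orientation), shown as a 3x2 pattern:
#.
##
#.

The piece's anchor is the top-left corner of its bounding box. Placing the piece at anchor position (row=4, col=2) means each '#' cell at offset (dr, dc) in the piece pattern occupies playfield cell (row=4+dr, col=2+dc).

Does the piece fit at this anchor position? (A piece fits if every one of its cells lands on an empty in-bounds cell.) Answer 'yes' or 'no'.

Check each piece cell at anchor (4, 2):
  offset (0,0) -> (4,2): empty -> OK
  offset (1,0) -> (5,2): empty -> OK
  offset (1,1) -> (5,3): empty -> OK
  offset (2,0) -> (6,2): empty -> OK
All cells valid: yes

Answer: yes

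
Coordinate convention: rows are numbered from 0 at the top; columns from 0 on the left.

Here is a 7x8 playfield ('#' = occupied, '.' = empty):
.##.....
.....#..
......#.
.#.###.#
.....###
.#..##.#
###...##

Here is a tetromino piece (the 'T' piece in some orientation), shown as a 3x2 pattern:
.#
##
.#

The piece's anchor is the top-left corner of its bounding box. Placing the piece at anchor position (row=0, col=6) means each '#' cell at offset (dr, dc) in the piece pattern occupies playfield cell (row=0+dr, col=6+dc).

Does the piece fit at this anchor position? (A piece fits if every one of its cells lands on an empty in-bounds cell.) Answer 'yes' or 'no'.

Answer: yes

Derivation:
Check each piece cell at anchor (0, 6):
  offset (0,1) -> (0,7): empty -> OK
  offset (1,0) -> (1,6): empty -> OK
  offset (1,1) -> (1,7): empty -> OK
  offset (2,1) -> (2,7): empty -> OK
All cells valid: yes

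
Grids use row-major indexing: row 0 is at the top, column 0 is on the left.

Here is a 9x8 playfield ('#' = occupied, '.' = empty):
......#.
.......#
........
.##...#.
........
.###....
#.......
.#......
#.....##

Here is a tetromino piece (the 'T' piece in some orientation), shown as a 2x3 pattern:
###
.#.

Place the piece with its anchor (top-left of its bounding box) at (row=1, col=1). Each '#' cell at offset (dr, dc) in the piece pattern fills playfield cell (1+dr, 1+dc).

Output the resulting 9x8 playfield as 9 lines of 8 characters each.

Fill (1+0,1+0) = (1,1)
Fill (1+0,1+1) = (1,2)
Fill (1+0,1+2) = (1,3)
Fill (1+1,1+1) = (2,2)

Answer: ......#.
.###...#
..#.....
.##...#.
........
.###....
#.......
.#......
#.....##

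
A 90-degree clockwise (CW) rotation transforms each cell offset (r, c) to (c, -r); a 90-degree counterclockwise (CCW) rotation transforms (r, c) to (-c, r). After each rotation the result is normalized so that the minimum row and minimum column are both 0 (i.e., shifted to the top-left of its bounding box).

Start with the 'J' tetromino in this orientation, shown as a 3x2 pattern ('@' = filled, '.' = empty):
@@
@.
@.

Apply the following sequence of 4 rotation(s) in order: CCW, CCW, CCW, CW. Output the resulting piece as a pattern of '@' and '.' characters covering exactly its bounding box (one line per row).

Start:
@@
@.
@.
After rotation 1 (CCW):
@..
@@@
After rotation 2 (CCW):
.@
.@
@@
After rotation 3 (CCW):
@@@
..@
After rotation 4 (CW):
.@
.@
@@

Answer: .@
.@
@@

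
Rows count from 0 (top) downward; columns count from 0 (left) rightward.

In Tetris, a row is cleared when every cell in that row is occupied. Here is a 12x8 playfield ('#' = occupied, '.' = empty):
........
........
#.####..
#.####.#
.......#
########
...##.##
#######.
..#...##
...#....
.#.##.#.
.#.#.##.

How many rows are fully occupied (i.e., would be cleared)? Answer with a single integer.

Check each row:
  row 0: 8 empty cells -> not full
  row 1: 8 empty cells -> not full
  row 2: 3 empty cells -> not full
  row 3: 2 empty cells -> not full
  row 4: 7 empty cells -> not full
  row 5: 0 empty cells -> FULL (clear)
  row 6: 4 empty cells -> not full
  row 7: 1 empty cell -> not full
  row 8: 5 empty cells -> not full
  row 9: 7 empty cells -> not full
  row 10: 4 empty cells -> not full
  row 11: 4 empty cells -> not full
Total rows cleared: 1

Answer: 1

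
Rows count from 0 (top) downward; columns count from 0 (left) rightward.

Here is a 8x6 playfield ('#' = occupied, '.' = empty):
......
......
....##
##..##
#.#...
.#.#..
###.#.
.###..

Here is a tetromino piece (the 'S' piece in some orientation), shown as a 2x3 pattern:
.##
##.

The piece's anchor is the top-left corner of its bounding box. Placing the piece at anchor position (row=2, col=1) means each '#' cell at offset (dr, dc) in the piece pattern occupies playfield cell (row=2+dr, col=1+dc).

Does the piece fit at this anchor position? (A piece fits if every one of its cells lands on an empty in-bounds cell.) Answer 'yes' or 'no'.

Answer: no

Derivation:
Check each piece cell at anchor (2, 1):
  offset (0,1) -> (2,2): empty -> OK
  offset (0,2) -> (2,3): empty -> OK
  offset (1,0) -> (3,1): occupied ('#') -> FAIL
  offset (1,1) -> (3,2): empty -> OK
All cells valid: no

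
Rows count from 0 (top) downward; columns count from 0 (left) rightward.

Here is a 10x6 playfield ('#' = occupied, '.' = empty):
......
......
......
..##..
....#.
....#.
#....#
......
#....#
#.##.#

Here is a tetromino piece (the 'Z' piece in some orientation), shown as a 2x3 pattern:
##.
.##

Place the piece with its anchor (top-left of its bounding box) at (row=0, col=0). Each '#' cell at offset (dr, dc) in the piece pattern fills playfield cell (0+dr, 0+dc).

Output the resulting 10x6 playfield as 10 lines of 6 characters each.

Fill (0+0,0+0) = (0,0)
Fill (0+0,0+1) = (0,1)
Fill (0+1,0+1) = (1,1)
Fill (0+1,0+2) = (1,2)

Answer: ##....
.##...
......
..##..
....#.
....#.
#....#
......
#....#
#.##.#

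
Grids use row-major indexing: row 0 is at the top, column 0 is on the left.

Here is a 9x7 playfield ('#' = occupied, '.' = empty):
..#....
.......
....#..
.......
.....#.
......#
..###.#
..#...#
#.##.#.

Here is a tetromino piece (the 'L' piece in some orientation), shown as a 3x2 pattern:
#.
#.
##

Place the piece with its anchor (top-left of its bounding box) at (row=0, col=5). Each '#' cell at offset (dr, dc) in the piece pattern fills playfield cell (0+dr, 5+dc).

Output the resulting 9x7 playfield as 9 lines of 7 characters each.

Fill (0+0,5+0) = (0,5)
Fill (0+1,5+0) = (1,5)
Fill (0+2,5+0) = (2,5)
Fill (0+2,5+1) = (2,6)

Answer: ..#..#.
.....#.
....###
.......
.....#.
......#
..###.#
..#...#
#.##.#.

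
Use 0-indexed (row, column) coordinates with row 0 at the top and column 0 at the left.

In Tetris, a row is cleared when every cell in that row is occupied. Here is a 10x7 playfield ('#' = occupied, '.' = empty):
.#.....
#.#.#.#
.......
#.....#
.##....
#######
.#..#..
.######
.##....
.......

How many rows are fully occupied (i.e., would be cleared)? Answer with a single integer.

Check each row:
  row 0: 6 empty cells -> not full
  row 1: 3 empty cells -> not full
  row 2: 7 empty cells -> not full
  row 3: 5 empty cells -> not full
  row 4: 5 empty cells -> not full
  row 5: 0 empty cells -> FULL (clear)
  row 6: 5 empty cells -> not full
  row 7: 1 empty cell -> not full
  row 8: 5 empty cells -> not full
  row 9: 7 empty cells -> not full
Total rows cleared: 1

Answer: 1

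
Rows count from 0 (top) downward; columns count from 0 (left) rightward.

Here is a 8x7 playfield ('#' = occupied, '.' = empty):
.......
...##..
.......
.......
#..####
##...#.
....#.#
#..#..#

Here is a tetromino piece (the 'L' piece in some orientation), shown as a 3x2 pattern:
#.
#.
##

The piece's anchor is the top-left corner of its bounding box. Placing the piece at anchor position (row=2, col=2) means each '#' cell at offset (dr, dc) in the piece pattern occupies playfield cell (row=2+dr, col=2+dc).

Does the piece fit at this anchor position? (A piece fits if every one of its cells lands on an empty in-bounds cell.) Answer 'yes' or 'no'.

Check each piece cell at anchor (2, 2):
  offset (0,0) -> (2,2): empty -> OK
  offset (1,0) -> (3,2): empty -> OK
  offset (2,0) -> (4,2): empty -> OK
  offset (2,1) -> (4,3): occupied ('#') -> FAIL
All cells valid: no

Answer: no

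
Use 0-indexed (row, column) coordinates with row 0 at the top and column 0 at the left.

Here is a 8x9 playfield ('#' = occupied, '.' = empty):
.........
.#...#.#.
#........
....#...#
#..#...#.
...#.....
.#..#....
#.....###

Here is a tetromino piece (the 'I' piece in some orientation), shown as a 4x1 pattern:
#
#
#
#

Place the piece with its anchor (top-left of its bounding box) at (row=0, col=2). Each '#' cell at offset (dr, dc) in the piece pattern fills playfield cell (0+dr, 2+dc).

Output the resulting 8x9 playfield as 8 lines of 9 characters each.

Fill (0+0,2+0) = (0,2)
Fill (0+1,2+0) = (1,2)
Fill (0+2,2+0) = (2,2)
Fill (0+3,2+0) = (3,2)

Answer: ..#......
.##..#.#.
#.#......
..#.#...#
#..#...#.
...#.....
.#..#....
#.....###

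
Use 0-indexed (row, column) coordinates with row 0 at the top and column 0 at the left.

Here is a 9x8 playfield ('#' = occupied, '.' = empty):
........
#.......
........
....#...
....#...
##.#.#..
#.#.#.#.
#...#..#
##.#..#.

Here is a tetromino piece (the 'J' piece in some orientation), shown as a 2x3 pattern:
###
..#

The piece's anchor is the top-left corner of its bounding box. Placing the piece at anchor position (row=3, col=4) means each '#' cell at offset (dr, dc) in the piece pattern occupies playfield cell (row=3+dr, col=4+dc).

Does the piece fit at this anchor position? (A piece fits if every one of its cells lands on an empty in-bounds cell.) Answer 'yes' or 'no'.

Check each piece cell at anchor (3, 4):
  offset (0,0) -> (3,4): occupied ('#') -> FAIL
  offset (0,1) -> (3,5): empty -> OK
  offset (0,2) -> (3,6): empty -> OK
  offset (1,2) -> (4,6): empty -> OK
All cells valid: no

Answer: no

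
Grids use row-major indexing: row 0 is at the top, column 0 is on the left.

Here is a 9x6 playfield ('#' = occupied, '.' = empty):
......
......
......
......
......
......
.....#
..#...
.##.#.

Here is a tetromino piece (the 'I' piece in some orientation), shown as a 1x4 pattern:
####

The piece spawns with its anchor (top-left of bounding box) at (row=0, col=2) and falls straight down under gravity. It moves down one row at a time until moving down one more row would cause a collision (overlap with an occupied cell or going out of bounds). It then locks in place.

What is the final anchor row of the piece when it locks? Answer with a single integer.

Answer: 5

Derivation:
Spawn at (row=0, col=2). Try each row:
  row 0: fits
  row 1: fits
  row 2: fits
  row 3: fits
  row 4: fits
  row 5: fits
  row 6: blocked -> lock at row 5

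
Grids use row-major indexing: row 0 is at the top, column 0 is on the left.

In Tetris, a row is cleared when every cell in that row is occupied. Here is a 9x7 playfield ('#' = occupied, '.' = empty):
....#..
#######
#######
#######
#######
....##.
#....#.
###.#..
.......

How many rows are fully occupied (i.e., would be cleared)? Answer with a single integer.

Answer: 4

Derivation:
Check each row:
  row 0: 6 empty cells -> not full
  row 1: 0 empty cells -> FULL (clear)
  row 2: 0 empty cells -> FULL (clear)
  row 3: 0 empty cells -> FULL (clear)
  row 4: 0 empty cells -> FULL (clear)
  row 5: 5 empty cells -> not full
  row 6: 5 empty cells -> not full
  row 7: 3 empty cells -> not full
  row 8: 7 empty cells -> not full
Total rows cleared: 4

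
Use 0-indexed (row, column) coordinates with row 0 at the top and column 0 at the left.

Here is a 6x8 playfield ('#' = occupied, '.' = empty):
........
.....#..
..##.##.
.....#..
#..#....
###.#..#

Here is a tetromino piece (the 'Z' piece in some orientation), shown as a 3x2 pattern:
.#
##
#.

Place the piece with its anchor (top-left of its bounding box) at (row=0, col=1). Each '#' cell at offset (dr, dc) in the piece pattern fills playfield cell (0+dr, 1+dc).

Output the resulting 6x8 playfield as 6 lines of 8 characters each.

Fill (0+0,1+1) = (0,2)
Fill (0+1,1+0) = (1,1)
Fill (0+1,1+1) = (1,2)
Fill (0+2,1+0) = (2,1)

Answer: ..#.....
.##..#..
.###.##.
.....#..
#..#....
###.#..#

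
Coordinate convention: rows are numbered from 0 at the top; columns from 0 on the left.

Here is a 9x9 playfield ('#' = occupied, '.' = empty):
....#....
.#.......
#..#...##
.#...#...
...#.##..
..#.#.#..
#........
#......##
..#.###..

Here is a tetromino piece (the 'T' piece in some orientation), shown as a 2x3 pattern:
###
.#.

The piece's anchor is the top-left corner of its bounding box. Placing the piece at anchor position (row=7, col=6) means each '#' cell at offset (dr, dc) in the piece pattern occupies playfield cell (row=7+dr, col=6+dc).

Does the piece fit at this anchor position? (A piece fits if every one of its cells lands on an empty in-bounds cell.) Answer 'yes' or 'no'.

Answer: no

Derivation:
Check each piece cell at anchor (7, 6):
  offset (0,0) -> (7,6): empty -> OK
  offset (0,1) -> (7,7): occupied ('#') -> FAIL
  offset (0,2) -> (7,8): occupied ('#') -> FAIL
  offset (1,1) -> (8,7): empty -> OK
All cells valid: no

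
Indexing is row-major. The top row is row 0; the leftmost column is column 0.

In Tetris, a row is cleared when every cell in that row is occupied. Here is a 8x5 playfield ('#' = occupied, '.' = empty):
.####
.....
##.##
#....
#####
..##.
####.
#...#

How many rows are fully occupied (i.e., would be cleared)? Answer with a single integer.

Answer: 1

Derivation:
Check each row:
  row 0: 1 empty cell -> not full
  row 1: 5 empty cells -> not full
  row 2: 1 empty cell -> not full
  row 3: 4 empty cells -> not full
  row 4: 0 empty cells -> FULL (clear)
  row 5: 3 empty cells -> not full
  row 6: 1 empty cell -> not full
  row 7: 3 empty cells -> not full
Total rows cleared: 1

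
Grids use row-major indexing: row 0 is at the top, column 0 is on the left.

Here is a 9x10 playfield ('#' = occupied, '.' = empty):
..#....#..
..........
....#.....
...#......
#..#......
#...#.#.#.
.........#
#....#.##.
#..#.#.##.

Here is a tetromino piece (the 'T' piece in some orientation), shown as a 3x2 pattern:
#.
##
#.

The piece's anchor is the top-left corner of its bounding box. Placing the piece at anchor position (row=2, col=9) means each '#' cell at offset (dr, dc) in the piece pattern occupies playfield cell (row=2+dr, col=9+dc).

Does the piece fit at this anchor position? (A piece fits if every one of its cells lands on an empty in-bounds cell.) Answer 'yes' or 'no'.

Check each piece cell at anchor (2, 9):
  offset (0,0) -> (2,9): empty -> OK
  offset (1,0) -> (3,9): empty -> OK
  offset (1,1) -> (3,10): out of bounds -> FAIL
  offset (2,0) -> (4,9): empty -> OK
All cells valid: no

Answer: no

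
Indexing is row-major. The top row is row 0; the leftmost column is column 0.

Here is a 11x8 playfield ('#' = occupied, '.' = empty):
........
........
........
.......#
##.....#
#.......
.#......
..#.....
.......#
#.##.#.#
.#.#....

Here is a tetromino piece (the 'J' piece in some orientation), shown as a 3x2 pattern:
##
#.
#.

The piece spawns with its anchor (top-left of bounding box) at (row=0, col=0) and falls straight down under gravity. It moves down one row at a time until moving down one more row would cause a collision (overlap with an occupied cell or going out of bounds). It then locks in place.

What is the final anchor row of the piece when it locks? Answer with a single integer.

Answer: 1

Derivation:
Spawn at (row=0, col=0). Try each row:
  row 0: fits
  row 1: fits
  row 2: blocked -> lock at row 1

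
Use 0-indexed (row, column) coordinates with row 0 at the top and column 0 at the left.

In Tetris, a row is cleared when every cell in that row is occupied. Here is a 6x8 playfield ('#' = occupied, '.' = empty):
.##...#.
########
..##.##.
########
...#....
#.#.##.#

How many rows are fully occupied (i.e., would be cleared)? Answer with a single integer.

Check each row:
  row 0: 5 empty cells -> not full
  row 1: 0 empty cells -> FULL (clear)
  row 2: 4 empty cells -> not full
  row 3: 0 empty cells -> FULL (clear)
  row 4: 7 empty cells -> not full
  row 5: 3 empty cells -> not full
Total rows cleared: 2

Answer: 2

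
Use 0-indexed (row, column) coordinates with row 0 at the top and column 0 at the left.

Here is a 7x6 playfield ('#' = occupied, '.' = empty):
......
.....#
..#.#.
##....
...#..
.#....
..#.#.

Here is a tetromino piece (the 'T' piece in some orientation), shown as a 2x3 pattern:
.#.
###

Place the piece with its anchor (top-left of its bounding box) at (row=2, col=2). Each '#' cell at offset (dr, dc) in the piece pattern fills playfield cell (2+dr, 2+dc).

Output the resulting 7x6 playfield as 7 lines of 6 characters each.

Answer: ......
.....#
..###.
#####.
...#..
.#....
..#.#.

Derivation:
Fill (2+0,2+1) = (2,3)
Fill (2+1,2+0) = (3,2)
Fill (2+1,2+1) = (3,3)
Fill (2+1,2+2) = (3,4)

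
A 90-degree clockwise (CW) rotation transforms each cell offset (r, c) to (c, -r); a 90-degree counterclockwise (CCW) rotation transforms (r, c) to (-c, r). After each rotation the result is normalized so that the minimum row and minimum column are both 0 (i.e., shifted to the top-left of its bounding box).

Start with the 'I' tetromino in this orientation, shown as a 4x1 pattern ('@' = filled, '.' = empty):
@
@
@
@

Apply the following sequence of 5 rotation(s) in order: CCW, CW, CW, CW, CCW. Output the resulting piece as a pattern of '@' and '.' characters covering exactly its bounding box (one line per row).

Answer: @@@@

Derivation:
Start:
@
@
@
@
After rotation 1 (CCW):
@@@@
After rotation 2 (CW):
@
@
@
@
After rotation 3 (CW):
@@@@
After rotation 4 (CW):
@
@
@
@
After rotation 5 (CCW):
@@@@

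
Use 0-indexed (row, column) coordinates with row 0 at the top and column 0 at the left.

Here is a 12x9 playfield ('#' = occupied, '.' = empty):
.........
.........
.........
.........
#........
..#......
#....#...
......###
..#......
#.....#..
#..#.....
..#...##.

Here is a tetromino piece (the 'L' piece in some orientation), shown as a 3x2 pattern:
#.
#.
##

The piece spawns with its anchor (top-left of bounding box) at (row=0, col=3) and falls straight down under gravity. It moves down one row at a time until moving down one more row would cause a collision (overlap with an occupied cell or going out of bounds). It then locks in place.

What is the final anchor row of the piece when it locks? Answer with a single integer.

Spawn at (row=0, col=3). Try each row:
  row 0: fits
  row 1: fits
  row 2: fits
  row 3: fits
  row 4: fits
  row 5: fits
  row 6: fits
  row 7: fits
  row 8: blocked -> lock at row 7

Answer: 7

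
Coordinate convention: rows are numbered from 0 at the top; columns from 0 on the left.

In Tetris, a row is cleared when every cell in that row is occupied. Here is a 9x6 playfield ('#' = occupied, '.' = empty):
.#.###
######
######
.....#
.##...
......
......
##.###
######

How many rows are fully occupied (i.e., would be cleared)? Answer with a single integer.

Check each row:
  row 0: 2 empty cells -> not full
  row 1: 0 empty cells -> FULL (clear)
  row 2: 0 empty cells -> FULL (clear)
  row 3: 5 empty cells -> not full
  row 4: 4 empty cells -> not full
  row 5: 6 empty cells -> not full
  row 6: 6 empty cells -> not full
  row 7: 1 empty cell -> not full
  row 8: 0 empty cells -> FULL (clear)
Total rows cleared: 3

Answer: 3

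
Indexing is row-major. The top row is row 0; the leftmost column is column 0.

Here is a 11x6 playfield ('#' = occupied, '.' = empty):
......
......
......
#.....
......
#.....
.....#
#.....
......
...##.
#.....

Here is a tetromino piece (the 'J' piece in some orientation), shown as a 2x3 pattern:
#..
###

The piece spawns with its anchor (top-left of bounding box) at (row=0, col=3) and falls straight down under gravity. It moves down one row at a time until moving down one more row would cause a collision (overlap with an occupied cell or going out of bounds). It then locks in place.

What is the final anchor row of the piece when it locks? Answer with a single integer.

Spawn at (row=0, col=3). Try each row:
  row 0: fits
  row 1: fits
  row 2: fits
  row 3: fits
  row 4: fits
  row 5: blocked -> lock at row 4

Answer: 4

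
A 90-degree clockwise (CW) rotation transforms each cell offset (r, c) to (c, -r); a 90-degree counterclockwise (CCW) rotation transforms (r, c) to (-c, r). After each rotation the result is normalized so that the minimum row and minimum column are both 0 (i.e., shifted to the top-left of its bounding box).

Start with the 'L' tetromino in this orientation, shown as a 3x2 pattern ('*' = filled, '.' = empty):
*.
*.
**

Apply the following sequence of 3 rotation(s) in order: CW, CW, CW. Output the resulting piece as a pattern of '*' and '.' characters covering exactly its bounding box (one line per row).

Start:
*.
*.
**
After rotation 1 (CW):
***
*..
After rotation 2 (CW):
**
.*
.*
After rotation 3 (CW):
..*
***

Answer: ..*
***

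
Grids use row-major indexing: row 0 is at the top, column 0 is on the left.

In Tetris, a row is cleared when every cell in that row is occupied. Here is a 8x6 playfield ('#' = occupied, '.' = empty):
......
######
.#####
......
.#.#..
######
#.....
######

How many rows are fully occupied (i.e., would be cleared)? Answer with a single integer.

Check each row:
  row 0: 6 empty cells -> not full
  row 1: 0 empty cells -> FULL (clear)
  row 2: 1 empty cell -> not full
  row 3: 6 empty cells -> not full
  row 4: 4 empty cells -> not full
  row 5: 0 empty cells -> FULL (clear)
  row 6: 5 empty cells -> not full
  row 7: 0 empty cells -> FULL (clear)
Total rows cleared: 3

Answer: 3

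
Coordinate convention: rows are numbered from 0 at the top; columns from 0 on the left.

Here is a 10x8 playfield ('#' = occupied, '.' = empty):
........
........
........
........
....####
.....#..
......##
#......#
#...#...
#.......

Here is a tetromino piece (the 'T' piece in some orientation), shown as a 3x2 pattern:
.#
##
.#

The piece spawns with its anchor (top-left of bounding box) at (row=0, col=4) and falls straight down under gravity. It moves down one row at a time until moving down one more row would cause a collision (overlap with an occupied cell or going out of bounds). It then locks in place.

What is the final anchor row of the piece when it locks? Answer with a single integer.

Spawn at (row=0, col=4). Try each row:
  row 0: fits
  row 1: fits
  row 2: blocked -> lock at row 1

Answer: 1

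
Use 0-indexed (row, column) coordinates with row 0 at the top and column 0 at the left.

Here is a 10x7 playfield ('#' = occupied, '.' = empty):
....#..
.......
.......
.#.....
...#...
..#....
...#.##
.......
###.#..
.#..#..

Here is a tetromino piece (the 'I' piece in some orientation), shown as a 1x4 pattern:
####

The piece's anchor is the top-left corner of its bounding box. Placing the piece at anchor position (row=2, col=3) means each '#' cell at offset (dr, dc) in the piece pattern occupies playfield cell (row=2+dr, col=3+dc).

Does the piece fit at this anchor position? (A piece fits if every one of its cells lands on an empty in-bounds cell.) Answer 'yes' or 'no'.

Check each piece cell at anchor (2, 3):
  offset (0,0) -> (2,3): empty -> OK
  offset (0,1) -> (2,4): empty -> OK
  offset (0,2) -> (2,5): empty -> OK
  offset (0,3) -> (2,6): empty -> OK
All cells valid: yes

Answer: yes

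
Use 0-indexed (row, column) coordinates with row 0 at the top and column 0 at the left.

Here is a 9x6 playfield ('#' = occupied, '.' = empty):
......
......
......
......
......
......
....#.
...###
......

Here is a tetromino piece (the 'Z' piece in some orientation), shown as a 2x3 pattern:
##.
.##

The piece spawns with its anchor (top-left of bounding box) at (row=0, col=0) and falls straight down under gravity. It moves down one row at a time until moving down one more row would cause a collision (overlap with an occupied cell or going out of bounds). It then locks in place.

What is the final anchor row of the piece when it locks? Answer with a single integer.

Spawn at (row=0, col=0). Try each row:
  row 0: fits
  row 1: fits
  row 2: fits
  row 3: fits
  row 4: fits
  row 5: fits
  row 6: fits
  row 7: fits
  row 8: blocked -> lock at row 7

Answer: 7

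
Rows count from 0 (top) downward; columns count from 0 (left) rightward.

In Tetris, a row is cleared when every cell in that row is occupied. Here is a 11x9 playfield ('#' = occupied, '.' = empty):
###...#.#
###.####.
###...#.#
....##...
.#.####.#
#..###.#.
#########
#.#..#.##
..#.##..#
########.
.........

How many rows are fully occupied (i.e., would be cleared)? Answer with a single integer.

Answer: 1

Derivation:
Check each row:
  row 0: 4 empty cells -> not full
  row 1: 2 empty cells -> not full
  row 2: 4 empty cells -> not full
  row 3: 7 empty cells -> not full
  row 4: 3 empty cells -> not full
  row 5: 4 empty cells -> not full
  row 6: 0 empty cells -> FULL (clear)
  row 7: 4 empty cells -> not full
  row 8: 5 empty cells -> not full
  row 9: 1 empty cell -> not full
  row 10: 9 empty cells -> not full
Total rows cleared: 1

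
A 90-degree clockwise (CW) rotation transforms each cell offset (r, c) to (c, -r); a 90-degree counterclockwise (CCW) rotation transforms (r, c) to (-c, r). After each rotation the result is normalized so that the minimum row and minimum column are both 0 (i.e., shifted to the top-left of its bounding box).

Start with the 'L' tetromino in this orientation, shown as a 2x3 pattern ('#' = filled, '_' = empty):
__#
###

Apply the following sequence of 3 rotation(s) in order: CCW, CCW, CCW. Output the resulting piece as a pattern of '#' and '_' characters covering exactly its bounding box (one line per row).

Answer: #_
#_
##

Derivation:
Start:
__#
###
After rotation 1 (CCW):
##
_#
_#
After rotation 2 (CCW):
###
#__
After rotation 3 (CCW):
#_
#_
##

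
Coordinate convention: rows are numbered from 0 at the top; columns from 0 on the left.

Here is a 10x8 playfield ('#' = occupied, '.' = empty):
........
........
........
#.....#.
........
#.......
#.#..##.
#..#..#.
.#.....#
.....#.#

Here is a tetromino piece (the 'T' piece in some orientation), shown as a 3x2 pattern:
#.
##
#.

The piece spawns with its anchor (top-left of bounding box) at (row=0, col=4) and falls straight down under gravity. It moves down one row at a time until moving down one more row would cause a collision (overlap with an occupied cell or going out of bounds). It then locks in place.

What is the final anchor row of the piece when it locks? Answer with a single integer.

Answer: 4

Derivation:
Spawn at (row=0, col=4). Try each row:
  row 0: fits
  row 1: fits
  row 2: fits
  row 3: fits
  row 4: fits
  row 5: blocked -> lock at row 4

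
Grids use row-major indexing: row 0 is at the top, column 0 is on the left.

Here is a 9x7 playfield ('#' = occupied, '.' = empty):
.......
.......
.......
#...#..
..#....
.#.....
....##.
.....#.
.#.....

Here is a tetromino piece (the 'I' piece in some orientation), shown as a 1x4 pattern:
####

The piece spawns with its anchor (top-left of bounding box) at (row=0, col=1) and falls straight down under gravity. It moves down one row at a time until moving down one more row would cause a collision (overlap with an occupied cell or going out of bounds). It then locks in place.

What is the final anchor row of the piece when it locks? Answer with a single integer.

Spawn at (row=0, col=1). Try each row:
  row 0: fits
  row 1: fits
  row 2: fits
  row 3: blocked -> lock at row 2

Answer: 2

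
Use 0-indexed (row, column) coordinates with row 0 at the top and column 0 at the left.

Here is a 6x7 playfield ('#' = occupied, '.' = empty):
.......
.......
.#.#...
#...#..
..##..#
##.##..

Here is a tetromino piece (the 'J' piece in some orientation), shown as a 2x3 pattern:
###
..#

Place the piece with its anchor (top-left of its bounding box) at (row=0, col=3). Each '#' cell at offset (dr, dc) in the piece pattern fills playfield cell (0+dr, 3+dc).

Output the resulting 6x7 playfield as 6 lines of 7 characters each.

Fill (0+0,3+0) = (0,3)
Fill (0+0,3+1) = (0,4)
Fill (0+0,3+2) = (0,5)
Fill (0+1,3+2) = (1,5)

Answer: ...###.
.....#.
.#.#...
#...#..
..##..#
##.##..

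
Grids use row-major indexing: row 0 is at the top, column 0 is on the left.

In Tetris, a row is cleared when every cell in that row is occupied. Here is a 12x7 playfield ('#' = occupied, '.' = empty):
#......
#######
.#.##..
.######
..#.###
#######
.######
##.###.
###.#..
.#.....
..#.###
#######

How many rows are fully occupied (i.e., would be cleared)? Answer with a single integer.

Answer: 3

Derivation:
Check each row:
  row 0: 6 empty cells -> not full
  row 1: 0 empty cells -> FULL (clear)
  row 2: 4 empty cells -> not full
  row 3: 1 empty cell -> not full
  row 4: 3 empty cells -> not full
  row 5: 0 empty cells -> FULL (clear)
  row 6: 1 empty cell -> not full
  row 7: 2 empty cells -> not full
  row 8: 3 empty cells -> not full
  row 9: 6 empty cells -> not full
  row 10: 3 empty cells -> not full
  row 11: 0 empty cells -> FULL (clear)
Total rows cleared: 3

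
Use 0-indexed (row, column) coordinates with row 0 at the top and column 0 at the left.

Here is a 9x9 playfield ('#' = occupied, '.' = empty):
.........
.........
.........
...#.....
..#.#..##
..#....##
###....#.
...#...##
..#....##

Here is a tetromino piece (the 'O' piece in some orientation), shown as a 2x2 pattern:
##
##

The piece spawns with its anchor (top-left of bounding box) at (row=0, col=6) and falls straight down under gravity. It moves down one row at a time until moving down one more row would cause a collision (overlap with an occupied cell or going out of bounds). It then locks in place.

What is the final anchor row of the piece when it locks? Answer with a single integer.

Answer: 2

Derivation:
Spawn at (row=0, col=6). Try each row:
  row 0: fits
  row 1: fits
  row 2: fits
  row 3: blocked -> lock at row 2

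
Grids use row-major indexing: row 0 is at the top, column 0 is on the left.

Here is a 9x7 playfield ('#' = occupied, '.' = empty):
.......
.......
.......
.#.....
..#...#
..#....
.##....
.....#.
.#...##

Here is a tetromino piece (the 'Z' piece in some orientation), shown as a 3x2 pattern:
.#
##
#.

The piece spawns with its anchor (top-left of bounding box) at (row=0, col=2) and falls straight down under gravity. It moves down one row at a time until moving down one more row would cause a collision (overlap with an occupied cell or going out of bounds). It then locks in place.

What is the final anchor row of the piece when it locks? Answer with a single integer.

Answer: 1

Derivation:
Spawn at (row=0, col=2). Try each row:
  row 0: fits
  row 1: fits
  row 2: blocked -> lock at row 1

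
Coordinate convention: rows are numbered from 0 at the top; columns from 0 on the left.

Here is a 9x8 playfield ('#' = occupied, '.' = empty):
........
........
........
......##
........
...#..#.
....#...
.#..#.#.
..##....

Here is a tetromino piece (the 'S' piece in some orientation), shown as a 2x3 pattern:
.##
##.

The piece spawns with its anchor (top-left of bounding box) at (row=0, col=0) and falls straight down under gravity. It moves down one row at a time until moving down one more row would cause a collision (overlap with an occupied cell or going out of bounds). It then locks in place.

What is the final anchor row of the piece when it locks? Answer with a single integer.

Answer: 5

Derivation:
Spawn at (row=0, col=0). Try each row:
  row 0: fits
  row 1: fits
  row 2: fits
  row 3: fits
  row 4: fits
  row 5: fits
  row 6: blocked -> lock at row 5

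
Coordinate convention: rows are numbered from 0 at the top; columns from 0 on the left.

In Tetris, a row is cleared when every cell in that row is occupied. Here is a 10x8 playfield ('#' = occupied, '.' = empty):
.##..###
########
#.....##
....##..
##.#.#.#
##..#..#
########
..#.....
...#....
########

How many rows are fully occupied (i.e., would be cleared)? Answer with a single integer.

Answer: 3

Derivation:
Check each row:
  row 0: 3 empty cells -> not full
  row 1: 0 empty cells -> FULL (clear)
  row 2: 5 empty cells -> not full
  row 3: 6 empty cells -> not full
  row 4: 3 empty cells -> not full
  row 5: 4 empty cells -> not full
  row 6: 0 empty cells -> FULL (clear)
  row 7: 7 empty cells -> not full
  row 8: 7 empty cells -> not full
  row 9: 0 empty cells -> FULL (clear)
Total rows cleared: 3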